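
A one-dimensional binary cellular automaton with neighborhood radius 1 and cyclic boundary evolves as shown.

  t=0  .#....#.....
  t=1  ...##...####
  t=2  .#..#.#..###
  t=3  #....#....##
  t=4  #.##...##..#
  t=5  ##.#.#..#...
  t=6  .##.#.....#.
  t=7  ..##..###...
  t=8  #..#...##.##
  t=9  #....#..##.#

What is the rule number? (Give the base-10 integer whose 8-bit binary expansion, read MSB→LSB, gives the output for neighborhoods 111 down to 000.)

225

  [7] ### => #  t=1,i=9
  [6] ##. => #  t=1,i=4
  [5] #.# => #  t=2,i=0
  [4] #.. => .  t=0,i=2
  [3] .## => .  t=1,i=3
  [2] .#. => .  t=0,i=1
  [1] ..# => .  t=0,i=0
  [0] ... => #  t=0,i=3
  bits 11100001 = 225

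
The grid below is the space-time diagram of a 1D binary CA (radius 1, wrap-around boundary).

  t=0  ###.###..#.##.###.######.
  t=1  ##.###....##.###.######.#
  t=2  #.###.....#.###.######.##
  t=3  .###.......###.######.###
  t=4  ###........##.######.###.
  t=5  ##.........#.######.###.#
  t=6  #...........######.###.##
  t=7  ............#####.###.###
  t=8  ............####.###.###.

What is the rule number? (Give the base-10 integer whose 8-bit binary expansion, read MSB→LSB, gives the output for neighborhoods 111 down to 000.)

  ### -> #   bit 7 = 1  t=0,i=1
  ##. -> .   bit 6 = 0  t=0,i=2
  #.# -> #   bit 5 = 1  t=0,i=3
  #.. -> .   bit 4 = 0  t=0,i=7
  .## -> #   bit 3 = 1  t=0,i=0
  .#. -> .   bit 2 = 0  t=0,i=9
  ..# -> .   bit 1 = 0  t=0,i=8
  ... -> .   bit 0 = 0  t=1,i=7
  bits 10101000 = 168

168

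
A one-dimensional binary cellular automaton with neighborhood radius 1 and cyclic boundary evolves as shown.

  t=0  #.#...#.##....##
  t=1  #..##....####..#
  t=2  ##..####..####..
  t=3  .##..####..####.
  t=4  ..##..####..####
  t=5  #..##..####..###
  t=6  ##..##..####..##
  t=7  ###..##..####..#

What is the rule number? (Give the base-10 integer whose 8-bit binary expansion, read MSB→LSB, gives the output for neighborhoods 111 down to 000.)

  ###|#  b7=1 t=0,i=15
  ##.|#  b6=1 t=0,i=0
  #.#|.  b5=0 t=0,i=1
  #..|#  b4=1 t=0,i=3
  .##|.  b3=0 t=0,i=8
  .#.|.  b2=0 t=0,i=2
  ..#|.  b1=0 t=0,i=5
  ...|#  b0=1 t=0,i=4
  bits 11010001 = 209

209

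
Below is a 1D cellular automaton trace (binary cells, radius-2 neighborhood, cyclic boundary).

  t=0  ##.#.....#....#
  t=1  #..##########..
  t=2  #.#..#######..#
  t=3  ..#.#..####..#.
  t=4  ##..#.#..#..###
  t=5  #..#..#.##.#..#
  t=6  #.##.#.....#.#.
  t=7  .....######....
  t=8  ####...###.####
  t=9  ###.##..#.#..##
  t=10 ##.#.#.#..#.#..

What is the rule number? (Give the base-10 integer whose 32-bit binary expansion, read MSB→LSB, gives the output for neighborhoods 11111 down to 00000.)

  nb #####: next=#  (t=1,i=5, bit31=1)
  nb ####.: next=#  (t=1,i=11, bit30=1)
  nb ###.#: next=.  (t=0,i=1, bit29=0)
  nb ###..: next=.  (t=1,i=12, bit28=0)
  nb ##.##: next=#  (t=8,i=10, bit27=1)
  nb ##.#.: next=.  (t=0,i=2, bit26=0)
  nb ##..#: next=.  (t=1,i=13, bit25=0)
  nb ##...: next=#  (t=7,i=11, bit24=1)
  nb #.###: next=.  (t=8,i=11, bit23=0)
  nb #.##.: next=.  (t=5,i=8, bit22=0)
  nb #.#.#: next=.  (t=6,i=0, bit21=0)
  nb #.#..: next=#  (t=0,i=3, bit20=1)
  nb #..##: next=#  (t=1,i=2, bit19=1)
  nb #..#.: next=#  (t=1,i=14, bit18=1)
  nb #...#: next=#  (t=3,i=0, bit17=1)
  nb #....: next=#  (t=0,i=5, bit16=1)
  nb .####: next=.  (t=1,i=4, bit15=0)
  nb .###.: next=#  (t=0,i=0, bit14=1)
  nb .##.#: next=.  (t=2,i=0, bit13=0)
  nb .##..: next=#  (t=5,i=0, bit12=1)
  nb .#.##: next=.  (t=5,i=7, bit11=0)
  nb .#.#.: next=.  (t=3,i=3, bit10=0)
  nb .#..#: next=.  (t=1,i=1, bit9=0)
  nb .#...: next=#  (t=0,i=4, bit8=1)
  nb ..###: next=.  (t=0,i=14, bit7=0)
  nb ..##.: next=.  (t=2,i=14, bit6=0)
  nb ..#.#: next=.  (t=3,i=2, bit5=0)
  nb ..#..: next=#  (t=0,i=9, bit4=1)
  nb ...##: next=.  (t=0,i=13, bit3=0)
  nb ...#.: next=#  (t=0,i=8, bit2=1)
  nb ....#: next=#  (t=0,i=7, bit1=1)
  nb .....: next=#  (t=0,i=6, bit0=1)
  bits 11001001000111110101000100010111 = 3374272791

3374272791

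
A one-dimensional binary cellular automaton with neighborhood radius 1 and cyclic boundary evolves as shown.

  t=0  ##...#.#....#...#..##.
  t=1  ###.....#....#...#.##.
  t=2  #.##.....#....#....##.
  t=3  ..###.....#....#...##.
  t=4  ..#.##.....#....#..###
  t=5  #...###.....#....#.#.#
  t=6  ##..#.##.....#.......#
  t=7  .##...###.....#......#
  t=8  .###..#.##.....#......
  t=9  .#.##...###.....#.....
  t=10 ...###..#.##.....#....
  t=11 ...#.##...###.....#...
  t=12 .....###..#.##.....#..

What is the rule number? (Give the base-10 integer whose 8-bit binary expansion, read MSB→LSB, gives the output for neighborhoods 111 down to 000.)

  [7] ### => .  t=1,i=1
  [6] ##. => #  t=0,i=1
  [5] #.# => .  t=0,i=6
  [4] #.. => #  t=0,i=2
  [3] .## => #  t=0,i=0
  [2] .#. => .  t=0,i=5
  [1] ..# => .  t=0,i=4
  [0] ... => .  t=0,i=3
  bits 01011000 = 88

88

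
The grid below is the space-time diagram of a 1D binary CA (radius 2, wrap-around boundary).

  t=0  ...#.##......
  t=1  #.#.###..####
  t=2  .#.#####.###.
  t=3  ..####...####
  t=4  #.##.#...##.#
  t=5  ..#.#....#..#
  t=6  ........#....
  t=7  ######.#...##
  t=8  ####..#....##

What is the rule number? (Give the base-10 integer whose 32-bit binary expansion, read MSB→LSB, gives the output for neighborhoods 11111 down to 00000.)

2529220805

  nb #####: next=#  (t=1,i=11, bit31=1)
  nb ####.: next=.  (t=1,i=12, bit30=0)
  nb ###.#: next=.  (t=1,i=0, bit29=0)
  nb ###..: next=#  (t=1,i=6, bit28=1)
  nb ##.##: next=.  (t=2,i=8, bit27=0)
  nb ##.#.: next=#  (t=1,i=1, bit26=1)
  nb ##..#: next=#  (t=1,i=7, bit25=1)
  nb ##...: next=.  (t=0,i=7, bit24=0)
  nb #.###: next=#  (t=1,i=4, bit23=1)
  nb #.##.: next=#  (t=0,i=5, bit22=1)
  nb #.#.#: next=.  (t=1,i=2, bit21=0)
  nb #.#..: next=.  (t=4,i=5, bit20=0)
  nb #..##: next=.  (t=1,i=8, bit19=0)
  nb #..#.: next=.  (t=2,i=0, bit18=0)
  nb #...#: next=.  (t=3,i=7, bit17=0)
  nb #....: next=.  (t=0,i=8, bit16=0)
  nb .####: next=#  (t=1,i=10, bit15=1)
  nb .###.: next=#  (t=1,i=5, bit14=1)
  nb .##.#: next=.  (t=4,i=0, bit13=0)
  nb .##..: next=#  (t=0,i=6, bit12=1)
  nb .#.##: next=#  (t=0,i=4, bit11=1)
  nb .#.#.: next=.  (t=5,i=3, bit10=0)
  nb .#..#: next=.  (t=5,i=0, bit9=0)
  nb .#...: next=.  (t=4,i=6, bit8=0)
  nb ..###: next=#  (t=1,i=9, bit7=1)
  nb ..##.: next=#  (t=4,i=9, bit6=1)
  nb ..#.#: next=.  (t=0,i=3, bit5=0)
  nb ..#..: next=.  (t=5,i=9, bit4=0)
  nb ...##: next=.  (t=3,i=8, bit3=0)
  nb ...#.: next=#  (t=0,i=2, bit2=1)
  nb ....#: next=.  (t=0,i=1, bit1=0)
  nb .....: next=#  (t=0,i=0, bit0=1)
  bits 10010110110000001101100011000101 = 2529220805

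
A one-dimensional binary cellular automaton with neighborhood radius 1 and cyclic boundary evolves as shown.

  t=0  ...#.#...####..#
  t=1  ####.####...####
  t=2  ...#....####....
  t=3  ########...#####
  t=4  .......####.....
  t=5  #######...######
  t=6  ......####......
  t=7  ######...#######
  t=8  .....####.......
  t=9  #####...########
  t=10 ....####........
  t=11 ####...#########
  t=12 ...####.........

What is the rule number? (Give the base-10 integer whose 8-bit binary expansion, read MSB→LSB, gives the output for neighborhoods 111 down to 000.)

87

  ###|.  b7=0 t=0,i=10
  ##.|#  b6=1 t=0,i=12
  #.#|.  b5=0 t=0,i=4
  #..|#  b4=1 t=0,i=0
  .##|.  b3=0 t=0,i=9
  .#.|#  b2=1 t=0,i=3
  ..#|#  b1=1 t=0,i=2
  ...|#  b0=1 t=0,i=1
  bits 01010111 = 87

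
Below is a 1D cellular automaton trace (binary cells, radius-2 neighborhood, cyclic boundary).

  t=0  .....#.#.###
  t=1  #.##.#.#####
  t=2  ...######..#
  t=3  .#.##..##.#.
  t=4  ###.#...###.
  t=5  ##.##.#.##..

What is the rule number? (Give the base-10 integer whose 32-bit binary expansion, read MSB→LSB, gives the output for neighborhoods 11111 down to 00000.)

  [31] ##### => .  t=1,i=9
  [30] ####. => #  t=1,i=11
  [29] ###.# => .  t=1,i=0
  [28] ###.. => #  t=0,i=11
  [27] ##.## => .  t=1,i=1
  [26] ##.#. => #  t=1,i=4
  [25] ##..# => .  t=2,i=9
  [24] ##... => #  t=0,i=0
  [23] #.### => #  t=0,i=9
  [22] #.##. => .  t=1,i=2
  [21] #.#.# => #  t=0,i=7
  [20] #.#.. => #  t=3,i=10
  [19] #..## => .  t=3,i=6
  [18] #..#. => #  t=2,i=10
  [17] #...# => #  t=2,i=1
  [16] #.... => .  t=0,i=1
  [15] .#### => #  t=1,i=8
  [14] .###. => #  t=0,i=10
  [13] .##.# => #  t=1,i=3
  [12] .##.. => #  t=3,i=4
  [11] .#.## => #  t=0,i=8
  [10] .#.#. => .  t=0,i=6
  [9] .#..# => .  t=3,i=11
  [8] .#... => .  t=2,i=0
  [7] ..### => #  t=2,i=3
  [6] ..##. => .  t=3,i=7
  [5] ..#.# => #  t=0,i=5
  [4] ..#.. => .  t=2,i=11
  [3] ...## => .  t=2,i=2
  [2] ...#. => .  t=0,i=4
  [1] ....# => #  t=0,i=3
  [0] ..... => #  t=0,i=2
  bits 01010101101101101111100010100011 = 1438054563

1438054563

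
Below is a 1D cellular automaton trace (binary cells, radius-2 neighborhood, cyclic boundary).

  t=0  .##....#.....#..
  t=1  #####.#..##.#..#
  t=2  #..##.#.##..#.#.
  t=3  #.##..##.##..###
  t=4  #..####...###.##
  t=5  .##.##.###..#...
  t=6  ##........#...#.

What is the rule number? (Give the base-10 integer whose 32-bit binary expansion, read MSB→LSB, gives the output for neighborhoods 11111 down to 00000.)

1664851021

  ##### -> .   bit 31 = 0  t=1,i=1
  ####. -> #   bit 30 = 1  t=1,i=3
  ###.# -> #   bit 29 = 1  t=1,i=4
  ###.. -> .   bit 28 = 0  t=4,i=0
  ##.## -> .   bit 27 = 0  t=3,i=1
  ##.#. -> .   bit 26 = 0  t=1,i=5
  ##..# -> #   bit 25 = 1  t=2,i=10
  ##... -> #   bit 24 = 1  t=0,i=3
  #.### -> .   bit 23 = 0  t=4,i=14
  #.##. -> .   bit 22 = 0  t=2,i=8
  #.#.# -> #   bit 21 = 1  t=2,i=6
  #.#.. -> #   bit 20 = 1  t=1,i=6
  #..## -> #   bit 19 = 1  t=1,i=8
  #..#. -> .   bit 18 = 0  t=2,i=11
  #...# -> #   bit 17 = 1  t=0,i=15
  #.... -> #   bit 16 = 1  t=0,i=4
  .#### -> #   bit 15 = 1  t=1,i=0
  .###. -> .   bit 14 = 0  t=4,i=11
  .##.# -> .   bit 13 = 0  t=1,i=10
  .##.. -> #   bit 12 = 1  t=0,i=2
  .#.## -> #   bit 11 = 1  t=2,i=7
  .#.#. -> #   bit 10 = 1  t=2,i=13
  .#..# -> .   bit 9 = 0  t=1,i=7
  .#... -> .   bit 8 = 0  t=0,i=8
  ..### -> .   bit 7 = 0  t=1,i=15
  ..##. -> #   bit 6 = 1  t=0,i=1
  ..#.# -> .   bit 5 = 0  t=2,i=12
  ..#.. -> .   bit 4 = 0  t=0,i=7
  ...## -> #   bit 3 = 1  t=0,i=0
  ...#. -> #   bit 2 = 1  t=0,i=6
  ....# -> .   bit 1 = 0  t=0,i=5
  ..... -> #   bit 0 = 1  t=0,i=10
  bits 01100011001110111001110001001101 = 1664851021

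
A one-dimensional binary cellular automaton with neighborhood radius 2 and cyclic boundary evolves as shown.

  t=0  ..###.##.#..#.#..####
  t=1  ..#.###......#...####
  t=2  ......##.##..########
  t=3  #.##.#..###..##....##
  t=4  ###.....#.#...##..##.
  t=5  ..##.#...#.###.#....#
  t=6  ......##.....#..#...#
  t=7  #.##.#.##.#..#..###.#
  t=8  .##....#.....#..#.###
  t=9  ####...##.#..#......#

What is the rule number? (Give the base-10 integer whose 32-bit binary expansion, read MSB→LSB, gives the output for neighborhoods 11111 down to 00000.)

  #####|.  b31=0 t=2,i=15
  ####.|#  b30=1 t=0,i=19
  ###.#|#  b29=1 t=0,i=4
  ###..|#  b28=1 t=0,i=20
  ##.##|#  b27=1 t=0,i=5
  ##.#.|.  b26=0 t=0,i=8
  ##..#|.  b25=0 t=0,i=0
  ##...|#  b24=1 t=1,i=7
  #.###|.  b23=0 t=1,i=4
  #.##.|#  b22=1 t=0,i=6
  #.#.#|.  b21=0 t=7,i=5
  #.#..|.  b20=0 t=0,i=9
  #..##|.  b19=0 t=0,i=1
  #..#.|.  b18=0 t=0,i=11
  #...#|#  b17=1 t=1,i=15
  #....|.  b16=0 t=1,i=8
  .####|#  b15=1 t=0,i=18
  .###.|.  b14=0 t=0,i=3
  .##.#|.  b13=0 t=0,i=7
  .##..|#  b12=1 t=2,i=10
  .#.##|.  b11=0 t=1,i=3
  .#.#.|#  b10=1 t=0,i=13
  .#..#|.  b9=0 t=0,i=10
  .#...|#  b8=1 t=1,i=14
  ..###|#  b7=1 t=0,i=2
  ..##.|.  b6=0 t=2,i=6
  ..#.#|.  b5=0 t=0,i=12
  ..#..|#  b4=1 t=1,i=13
  ...##|#  b3=1 t=1,i=16
  ...#.|.  b2=0 t=1,i=12
  ....#|.  b1=0 t=1,i=11
  .....|#  b0=1 t=1,i=9
  bits 01111001010000101001010110011001 = 2034406809

2034406809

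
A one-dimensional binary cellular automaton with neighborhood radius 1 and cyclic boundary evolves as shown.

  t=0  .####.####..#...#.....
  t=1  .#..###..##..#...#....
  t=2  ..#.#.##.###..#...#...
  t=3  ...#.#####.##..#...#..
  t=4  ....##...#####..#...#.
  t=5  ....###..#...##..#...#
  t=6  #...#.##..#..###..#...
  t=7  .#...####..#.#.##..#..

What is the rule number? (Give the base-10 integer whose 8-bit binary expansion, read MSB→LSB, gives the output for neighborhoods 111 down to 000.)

  nb ###: next=.  (t=0,i=2, bit7=0)
  nb ##.: next=#  (t=0,i=4, bit6=1)
  nb #.#: next=#  (t=0,i=5, bit5=1)
  nb #..: next=#  (t=0,i=10, bit4=1)
  nb .##: next=#  (t=0,i=1, bit3=1)
  nb .#.: next=.  (t=0,i=12, bit2=0)
  nb ..#: next=.  (t=0,i=0, bit1=0)
  nb ...: next=.  (t=0,i=14, bit0=0)
  bits 01111000 = 120

120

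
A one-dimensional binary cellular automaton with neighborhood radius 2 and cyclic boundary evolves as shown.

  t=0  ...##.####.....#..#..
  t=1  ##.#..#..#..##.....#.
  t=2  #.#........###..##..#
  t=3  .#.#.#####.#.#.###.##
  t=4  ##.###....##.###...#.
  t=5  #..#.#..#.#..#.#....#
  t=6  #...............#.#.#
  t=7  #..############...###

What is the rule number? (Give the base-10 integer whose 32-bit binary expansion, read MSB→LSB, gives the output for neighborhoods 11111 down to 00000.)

350755267

  #####|.  b31=0 t=3,i=7
  ####.|.  b30=0 t=0,i=8
  ###.#|.  b29=0 t=3,i=9
  ###..|#  b28=1 t=0,i=9
  ##.##|.  b27=0 t=0,i=5
  ##.#.|#  b26=1 t=1,i=2
  ##..#|.  b25=0 t=2,i=14
  ##...|.  b24=0 t=0,i=10
  #.###|#  b23=1 t=0,i=6
  #.##.|#  b22=1 t=1,i=0
  #.#.#|#  b21=1 t=3,i=1
  #.#..|.  b20=0 t=1,i=3
  #..##|#  b19=1 t=1,i=11
  #..#.|.  b18=0 t=0,i=17
  #...#|.  b17=0 t=4,i=17
  #....|.  b16=0 t=0,i=11
  .####|.  b15=0 t=0,i=7
  .###.|.  b14=0 t=2,i=12
  .##.#|.  b13=0 t=0,i=4
  .##..|#  b12=1 t=1,i=13
  .#.##|#  b11=1 t=1,i=20
  .#.#.|.  b10=0 t=3,i=2
  .#..#|.  b9=0 t=0,i=16
  .#...|#  b8=1 t=0,i=19
  ..###|#  b7=1 t=2,i=11
  ..##.|#  b6=1 t=0,i=3
  ..#.#|.  b5=0 t=1,i=19
  ..#..|.  b4=0 t=0,i=15
  ...##|.  b3=0 t=0,i=2
  ...#.|.  b2=0 t=0,i=14
  ....#|#  b1=1 t=0,i=1
  .....|#  b0=1 t=0,i=0
  bits 00010100111010000001100111000011 = 350755267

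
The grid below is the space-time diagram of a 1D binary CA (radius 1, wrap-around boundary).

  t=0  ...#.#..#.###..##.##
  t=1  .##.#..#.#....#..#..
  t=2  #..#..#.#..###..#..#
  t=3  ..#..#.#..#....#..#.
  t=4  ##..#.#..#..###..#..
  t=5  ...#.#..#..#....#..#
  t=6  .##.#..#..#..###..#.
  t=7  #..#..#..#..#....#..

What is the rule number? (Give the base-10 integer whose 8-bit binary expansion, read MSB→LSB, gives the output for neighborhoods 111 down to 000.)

35

  ### -> .   bit 7 = 0  t=0,i=11
  ##. -> .   bit 6 = 0  t=0,i=12
  #.# -> #   bit 5 = 1  t=0,i=4
  #.. -> .   bit 4 = 0  t=0,i=0
  .## -> .   bit 3 = 0  t=0,i=10
  .#. -> .   bit 2 = 0  t=0,i=3
  ..# -> #   bit 1 = 1  t=0,i=2
  ... -> #   bit 0 = 1  t=0,i=1
  bits 00100011 = 35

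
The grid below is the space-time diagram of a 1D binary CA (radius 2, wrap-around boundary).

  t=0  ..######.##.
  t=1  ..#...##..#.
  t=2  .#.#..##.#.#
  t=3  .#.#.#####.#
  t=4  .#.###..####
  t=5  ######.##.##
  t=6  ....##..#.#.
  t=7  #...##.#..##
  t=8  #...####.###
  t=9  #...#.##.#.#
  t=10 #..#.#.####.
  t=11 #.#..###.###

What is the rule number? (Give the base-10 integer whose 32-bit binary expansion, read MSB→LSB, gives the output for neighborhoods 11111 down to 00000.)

  #####|.  b31=0 t=0,i=4
  ####.|#  b30=1 t=0,i=6
  ###.#|#  b29=1 t=0,i=7
  ###..|#  b28=1 t=4,i=5
  ##.##|.  b27=0 t=0,i=8
  ##.#.|#  b26=1 t=2,i=8
  ##..#|.  b25=0 t=1,i=8
  ##...|.  b24=0 t=0,i=11
  #.###|#  b23=1 t=3,i=5
  #.##.|.  b22=0 t=0,i=9
  #.#.#|#  b21=1 t=2,i=1
  #.#..|#  b20=1 t=2,i=3
  #..##|#  b19=1 t=2,i=5
  #..#.|#  b18=1 t=1,i=9
  #...#|.  b17=0 t=0,i=0
  #....|#  b16=1 t=6,i=0
  .####|.  b15=0 t=0,i=3
  .###.|#  b14=1 t=4,i=4
  .##.#|#  b13=1 t=2,i=7
  .##..|#  b12=1 t=0,i=10
  .#.##|#  b11=1 t=3,i=4
  .#.#.|.  b10=0 t=2,i=0
  .#..#|.  b9=0 t=2,i=4
  .#...|#  b8=1 t=1,i=3
  ..###|#  b7=1 t=0,i=2
  ..##.|#  b6=1 t=1,i=6
  ..#.#|.  b5=0 t=6,i=8
  ..#..|.  b4=0 t=1,i=2
  ...##|.  b3=0 t=0,i=1
  ...#.|#  b2=1 t=1,i=1
  ....#|.  b1=0 t=6,i=2
  .....|.  b0=0 t=6,i=1
  bits 01110100101111010111100111000100 = 1958574532

1958574532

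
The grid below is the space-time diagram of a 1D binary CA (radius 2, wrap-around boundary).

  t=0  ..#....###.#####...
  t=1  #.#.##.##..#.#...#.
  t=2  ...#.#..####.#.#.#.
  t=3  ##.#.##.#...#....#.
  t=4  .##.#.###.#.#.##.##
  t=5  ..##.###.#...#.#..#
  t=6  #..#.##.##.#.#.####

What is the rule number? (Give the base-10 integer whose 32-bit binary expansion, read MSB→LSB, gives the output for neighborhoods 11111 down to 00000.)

  nb #####: next=#  (t=0,i=13, bit31=1)
  nb ####.: next=.  (t=0,i=14, bit30=0)
  nb ###.#: next=.  (t=0,i=9, bit29=0)
  nb ###..: next=.  (t=0,i=15, bit28=0)
  nb ##.##: next=.  (t=0,i=10, bit27=0)
  nb ##.#.: next=#  (t=2,i=12, bit26=1)
  nb ##..#: next=#  (t=1,i=9, bit25=1)
  nb ##...: next=.  (t=0,i=16, bit24=0)
  nb #.###: next=#  (t=0,i=11, bit23=1)
  nb #.##.: next=.  (t=1,i=4, bit22=0)
  nb #.#.#: next=.  (t=1,i=0, bit21=0)
  nb #.#..: next=#  (t=1,i=13, bit20=1)
  nb #..##: next=.  (t=2,i=7, bit19=0)
  nb #..#.: next=#  (t=1,i=10, bit18=1)
  nb #...#: next=#  (t=1,i=15, bit17=1)
  nb #....: next=#  (t=0,i=4, bit16=1)
  nb .####: next=.  (t=0,i=12, bit15=0)
  nb .###.: next=#  (t=0,i=8, bit14=1)
  nb .##.#: next=#  (t=1,i=5, bit13=1)
  nb .##..: next=#  (t=1,i=8, bit12=1)
  nb .#.##: next=#  (t=1,i=3, bit11=1)
  nb .#.#.: next=.  (t=1,i=1, bit10=0)
  nb .#..#: next=#  (t=2,i=6, bit9=1)
  nb .#...: next=.  (t=0,i=3, bit8=0)
  nb ..###: next=#  (t=0,i=7, bit7=1)
  nb ..##.: next=.  (t=5,i=2, bit6=0)
  nb ..#.#: next=#  (t=1,i=11, bit5=1)
  nb ..#..: next=#  (t=0,i=2, bit4=1)
  nb ...##: next=.  (t=0,i=6, bit3=0)
  nb ...#.: next=.  (t=0,i=1, bit2=0)
  nb ....#: next=#  (t=0,i=0, bit1=1)
  nb .....: next=.  (t=0,i=18, bit0=0)
  bits 10000110100101110111101010110010 = 2258074290

2258074290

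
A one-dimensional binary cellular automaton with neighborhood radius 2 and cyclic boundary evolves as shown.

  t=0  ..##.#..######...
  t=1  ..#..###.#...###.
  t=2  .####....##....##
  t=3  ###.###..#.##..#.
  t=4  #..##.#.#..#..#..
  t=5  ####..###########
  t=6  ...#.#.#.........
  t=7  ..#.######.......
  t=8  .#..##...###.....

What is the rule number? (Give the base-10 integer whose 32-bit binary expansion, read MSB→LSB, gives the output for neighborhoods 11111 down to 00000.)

436045652

  #####|.  b31=0 t=0,i=10
  ####.|.  b30=0 t=0,i=12
  ###.#|.  b29=0 t=1,i=7
  ###..|#  b28=1 t=0,i=13
  ##.##|#  b27=1 t=2,i=0
  ##.#.|.  b26=0 t=0,i=4
  ##..#|.  b25=0 t=3,i=7
  ##...|#  b24=1 t=0,i=14
  #.###|#  b23=1 t=2,i=1
  #.##.|#  b22=1 t=3,i=11
  #.#.#|#  b21=1 t=4,i=6
  #.#..|#  b20=1 t=0,i=5
  #..##|#  b19=1 t=0,i=7
  #..#.|#  b18=1 t=3,i=8
  #...#|.  b17=0 t=1,i=0
  #....|#  b16=1 t=0,i=15
  .####|#  b15=1 t=0,i=9
  .###.|.  b14=0 t=1,i=6
  .##.#|.  b13=0 t=0,i=3
  .##..|.  b12=0 t=2,i=10
  .#.##|.  b11=0 t=3,i=10
  .#.#.|#  b10=1 t=4,i=7
  .#..#|#  b9=1 t=0,i=6
  .#...|#  b8=1 t=1,i=10
  ..###|.  b7=0 t=0,i=8
  ..##.|#  b6=1 t=0,i=2
  ..#.#|.  b5=0 t=3,i=9
  ..#..|#  b4=1 t=1,i=2
  ...##|.  b3=0 t=0,i=1
  ...#.|#  b2=1 t=1,i=1
  ....#|.  b1=0 t=0,i=0
  .....|.  b0=0 t=0,i=16
  bits 00011001111111011000011101010100 = 436045652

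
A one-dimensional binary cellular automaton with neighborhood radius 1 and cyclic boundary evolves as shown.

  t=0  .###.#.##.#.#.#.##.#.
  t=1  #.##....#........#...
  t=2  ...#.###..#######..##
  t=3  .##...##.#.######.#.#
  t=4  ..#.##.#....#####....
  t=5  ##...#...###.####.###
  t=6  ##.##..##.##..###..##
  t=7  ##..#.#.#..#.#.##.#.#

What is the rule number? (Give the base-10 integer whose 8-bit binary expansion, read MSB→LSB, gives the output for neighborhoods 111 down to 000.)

195

  nb ###: next=#  (t=0,i=2, bit7=1)
  nb ##.: next=#  (t=0,i=3, bit6=1)
  nb #.#: next=.  (t=0,i=4, bit5=0)
  nb #..: next=.  (t=0,i=20, bit4=0)
  nb .##: next=.  (t=0,i=1, bit3=0)
  nb .#.: next=.  (t=0,i=5, bit2=0)
  nb ..#: next=#  (t=0,i=0, bit1=1)
  nb ...: next=#  (t=1,i=5, bit0=1)
  bits 11000011 = 195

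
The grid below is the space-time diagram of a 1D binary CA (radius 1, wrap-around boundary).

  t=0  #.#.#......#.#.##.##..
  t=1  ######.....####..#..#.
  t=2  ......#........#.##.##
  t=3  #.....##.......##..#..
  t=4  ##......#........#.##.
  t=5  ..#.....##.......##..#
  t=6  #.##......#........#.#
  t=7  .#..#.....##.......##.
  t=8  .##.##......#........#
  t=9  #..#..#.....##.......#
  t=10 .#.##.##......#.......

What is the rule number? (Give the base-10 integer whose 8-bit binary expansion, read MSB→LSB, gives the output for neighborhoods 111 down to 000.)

  ### -> .   bit 7 = 0  t=1,i=1
  ##. -> .   bit 6 = 0  t=0,i=16
  #.# -> #   bit 5 = 1  t=0,i=1
  #.. -> #   bit 4 = 1  t=0,i=5
  .## -> .   bit 3 = 0  t=0,i=15
  .#. -> #   bit 2 = 1  t=0,i=0
  ..# -> .   bit 1 = 0  t=0,i=10
  ... -> .   bit 0 = 0  t=0,i=6
  bits 00110100 = 52

52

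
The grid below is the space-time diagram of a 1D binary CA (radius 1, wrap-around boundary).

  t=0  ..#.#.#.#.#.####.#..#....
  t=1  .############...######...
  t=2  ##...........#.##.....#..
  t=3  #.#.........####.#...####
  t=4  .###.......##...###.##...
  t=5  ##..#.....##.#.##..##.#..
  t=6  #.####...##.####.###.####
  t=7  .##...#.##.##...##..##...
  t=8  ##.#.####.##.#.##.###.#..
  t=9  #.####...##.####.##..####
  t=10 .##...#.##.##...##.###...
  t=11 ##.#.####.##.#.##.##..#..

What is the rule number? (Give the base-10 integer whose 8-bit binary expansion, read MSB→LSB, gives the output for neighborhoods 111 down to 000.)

  ### -> .   bit 7 = 0  t=0,i=13
  ##. -> .   bit 6 = 0  t=0,i=15
  #.# -> #   bit 5 = 1  t=0,i=3
  #.. -> #   bit 4 = 1  t=0,i=18
  .## -> #   bit 3 = 1  t=0,i=12
  .#. -> #   bit 2 = 1  t=0,i=2
  ..# -> #   bit 1 = 1  t=0,i=1
  ... -> .   bit 0 = 0  t=0,i=0
  bits 00111110 = 62

62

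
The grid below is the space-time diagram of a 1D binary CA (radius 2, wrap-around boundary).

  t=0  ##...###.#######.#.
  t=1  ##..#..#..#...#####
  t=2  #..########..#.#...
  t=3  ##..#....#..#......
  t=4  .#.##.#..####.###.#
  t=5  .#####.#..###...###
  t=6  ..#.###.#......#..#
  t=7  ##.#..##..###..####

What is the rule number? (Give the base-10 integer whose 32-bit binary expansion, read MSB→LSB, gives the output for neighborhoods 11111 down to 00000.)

1684388377

  [31] ##### => .  t=0,i=11
  [30] ####. => #  t=0,i=14
  [29] ###.# => #  t=0,i=7
  [28] ###.. => .  t=1,i=1
  [27] ##.## => .  t=0,i=8
  [26] ##.#. => #  t=0,i=16
  [25] ##..# => .  t=1,i=2
  [24] ##... => .  t=0,i=2
  [23] #.### => .  t=0,i=9
  [22] #.##. => #  t=0,i=0
  [21] #.#.# => #  t=0,i=17
  [20] #.#.. => .  t=2,i=15
  [19] #..## => .  t=2,i=2
  [18] #..#. => #  t=1,i=3
  [17] #...# => .  t=0,i=3
  [16] #.... => #  t=3,i=6
  [15] .#### => #  t=0,i=10
  [14] .###. => .  t=0,i=6
  [13] .##.# => #  t=4,i=4
  [12] .##.. => #  t=0,i=1
  [11] .#.## => #  t=0,i=18
  [10] .#.#. => .  t=2,i=14
  [9] .#..# => #  t=1,i=5
  [8] .#... => .  t=1,i=11
  [7] ..### => .  t=0,i=5
  [6] ..##. => .  t=3,i=0
  [5] ..#.# => .  t=2,i=13
  [4] ..#.. => #  t=1,i=4
  [3] ...## => #  t=0,i=4
  [2] ...#. => .  t=2,i=18
  [1] ....# => .  t=3,i=7
  [0] ..... => #  t=3,i=15
  bits 01100100011001011011101000011001 = 1684388377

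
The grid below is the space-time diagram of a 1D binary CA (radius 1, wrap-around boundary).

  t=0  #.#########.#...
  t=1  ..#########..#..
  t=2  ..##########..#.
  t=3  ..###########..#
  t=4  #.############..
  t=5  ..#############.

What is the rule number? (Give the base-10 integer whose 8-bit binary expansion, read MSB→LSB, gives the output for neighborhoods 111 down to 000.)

216

  ### -> #   bit 7 = 1  t=0,i=3
  ##. -> #   bit 6 = 1  t=0,i=10
  #.# -> .   bit 5 = 0  t=0,i=1
  #.. -> #   bit 4 = 1  t=0,i=13
  .## -> #   bit 3 = 1  t=0,i=2
  .#. -> .   bit 2 = 0  t=0,i=0
  ..# -> .   bit 1 = 0  t=0,i=15
  ... -> .   bit 0 = 0  t=0,i=14
  bits 11011000 = 216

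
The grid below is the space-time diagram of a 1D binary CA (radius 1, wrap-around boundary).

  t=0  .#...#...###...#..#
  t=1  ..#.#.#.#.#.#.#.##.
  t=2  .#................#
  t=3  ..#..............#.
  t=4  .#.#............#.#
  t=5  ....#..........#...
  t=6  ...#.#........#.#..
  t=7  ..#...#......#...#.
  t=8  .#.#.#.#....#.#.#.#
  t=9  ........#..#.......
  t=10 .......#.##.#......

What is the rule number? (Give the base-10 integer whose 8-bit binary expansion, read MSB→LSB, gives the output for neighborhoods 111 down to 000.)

  [7] ### => #  t=0,i=10
  [6] ##. => .  t=0,i=11
  [5] #.# => .  t=0,i=0
  [4] #.. => #  t=0,i=2
  [3] .## => .  t=0,i=9
  [2] .#. => .  t=0,i=1
  [1] ..# => #  t=0,i=4
  [0] ... => .  t=0,i=3
  bits 10010010 = 146

146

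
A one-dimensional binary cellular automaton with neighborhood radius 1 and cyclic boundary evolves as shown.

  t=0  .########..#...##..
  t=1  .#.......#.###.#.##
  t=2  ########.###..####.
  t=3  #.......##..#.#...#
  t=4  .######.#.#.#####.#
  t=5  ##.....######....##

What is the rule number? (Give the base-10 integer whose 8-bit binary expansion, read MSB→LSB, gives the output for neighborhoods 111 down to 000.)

61

  nb ###: next=.  (t=0,i=2, bit7=0)
  nb ##.: next=.  (t=0,i=8, bit6=0)
  nb #.#: next=#  (t=1,i=0, bit5=1)
  nb #..: next=#  (t=0,i=9, bit4=1)
  nb .##: next=#  (t=0,i=1, bit3=1)
  nb .#.: next=#  (t=0,i=11, bit2=1)
  nb ..#: next=.  (t=0,i=0, bit1=0)
  nb ...: next=#  (t=0,i=13, bit0=1)
  bits 00111101 = 61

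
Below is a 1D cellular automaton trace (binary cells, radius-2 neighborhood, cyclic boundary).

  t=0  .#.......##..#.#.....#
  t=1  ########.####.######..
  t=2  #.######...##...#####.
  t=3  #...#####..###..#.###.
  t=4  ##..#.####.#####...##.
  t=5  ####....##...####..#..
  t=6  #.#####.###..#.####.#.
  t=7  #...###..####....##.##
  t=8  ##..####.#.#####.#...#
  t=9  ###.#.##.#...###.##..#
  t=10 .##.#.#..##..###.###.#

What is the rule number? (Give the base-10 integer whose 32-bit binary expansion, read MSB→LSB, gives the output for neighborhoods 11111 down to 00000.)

4084553667

  nb #####: next=#  (t=1,i=2, bit31=1)
  nb ####.: next=#  (t=1,i=6, bit30=1)
  nb ###.#: next=#  (t=1,i=7, bit29=1)
  nb ###..: next=#  (t=1,i=19, bit28=1)
  nb ##.##: next=.  (t=1,i=8, bit27=0)
  nb ##.#.: next=.  (t=2,i=21, bit26=0)
  nb ##..#: next=#  (t=0,i=11, bit25=1)
  nb ##...: next=#  (t=2,i=8, bit24=1)
  nb #.###: next=.  (t=1,i=9, bit23=0)
  nb #.##.: next=#  (t=4,i=0, bit22=1)
  nb #.#.#: next=#  (t=2,i=0, bit21=1)
  nb #.#..: next=#  (t=0,i=1, bit20=1)
  nb #..##: next=.  (t=1,i=21, bit19=0)
  nb #..#.: next=#  (t=0,i=12, bit18=1)
  nb #...#: next=.  (t=2,i=9, bit17=0)
  nb #....: next=#  (t=0,i=3, bit16=1)
  nb .####: next=.  (t=1,i=1, bit15=0)
  nb .###.: next=#  (t=3,i=12, bit14=1)
  nb .##.#: next=.  (t=4,i=20, bit13=0)
  nb .##..: next=#  (t=0,i=10, bit12=1)
  nb .#.##: next=.  (t=2,i=1, bit11=0)
  nb .#.#.: next=#  (t=0,i=0, bit10=1)
  nb .#..#: next=#  (t=5,i=20, bit9=1)
  nb .#...: next=#  (t=0,i=2, bit8=1)
  nb ..###: next=#  (t=1,i=0, bit7=1)
  nb ..##.: next=#  (t=0,i=9, bit6=1)
  nb ..#.#: next=.  (t=0,i=13, bit5=0)
  nb ..#..: next=.  (t=5,i=19, bit4=0)
  nb ...##: next=.  (t=0,i=8, bit3=0)
  nb ...#.: next=.  (t=0,i=20, bit2=0)
  nb ....#: next=#  (t=0,i=7, bit1=1)
  nb .....: next=#  (t=0,i=4, bit0=1)
  bits 11110011011101010101011111000011 = 4084553667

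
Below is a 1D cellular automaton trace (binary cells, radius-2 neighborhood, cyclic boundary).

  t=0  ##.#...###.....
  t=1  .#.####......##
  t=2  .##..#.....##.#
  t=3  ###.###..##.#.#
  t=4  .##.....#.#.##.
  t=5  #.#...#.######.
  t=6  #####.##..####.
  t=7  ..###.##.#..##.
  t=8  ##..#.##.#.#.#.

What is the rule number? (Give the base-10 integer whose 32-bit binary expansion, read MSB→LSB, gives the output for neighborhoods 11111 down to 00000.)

3766369594

  #####|#  b31=1 t=5,i=10
  ####.|#  b30=1 t=1,i=5
  ###.#|#  b29=1 t=3,i=2
  ###..|.  b28=0 t=0,i=9
  ##.##|.  b27=0 t=3,i=3
  ##.#.|.  b26=0 t=0,i=2
  ##..#|.  b25=0 t=2,i=3
  ##...|.  b24=0 t=0,i=10
  #.###|.  b23=0 t=1,i=3
  #.##.|#  b22=1 t=2,i=1
  #.#.#|#  b21=1 t=1,i=1
  #.#..|#  b20=1 t=0,i=3
  #..##|#  b19=1 t=3,i=8
  #..#.|#  b18=1 t=2,i=4
  #...#|#  b17=1 t=0,i=5
  #....|.  b16=0 t=0,i=11
  .####|.  b15=0 t=1,i=4
  .###.|.  b14=0 t=0,i=8
  .##.#|#  b13=1 t=0,i=1
  .##..|#  b12=1 t=2,i=2
  .#.##|#  b11=1 t=1,i=2
  .#.#.|#  b10=1 t=4,i=9
  .#..#|.  b9=0 t=7,i=10
  .#...|#  b8=1 t=0,i=4
  ..###|.  b7=0 t=0,i=7
  ..##.|.  b6=0 t=0,i=0
  ..#.#|#  b5=1 t=4,i=8
  ..#..|#  b4=1 t=2,i=5
  ...##|#  b3=1 t=0,i=6
  ...#.|.  b2=0 t=4,i=7
  ....#|#  b1=1 t=0,i=13
  .....|.  b0=0 t=0,i=12
  bits 11100000011111100011110100111010 = 3766369594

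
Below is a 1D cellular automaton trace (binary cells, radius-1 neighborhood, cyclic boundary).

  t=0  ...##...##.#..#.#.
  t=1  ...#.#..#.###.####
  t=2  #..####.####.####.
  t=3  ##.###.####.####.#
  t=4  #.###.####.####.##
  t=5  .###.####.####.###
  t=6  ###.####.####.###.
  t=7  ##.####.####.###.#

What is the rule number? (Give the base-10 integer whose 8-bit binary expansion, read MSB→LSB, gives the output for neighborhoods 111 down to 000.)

  [7] ### => #  t=1,i=11
  [6] ##. => .  t=0,i=4
  [5] #.# => #  t=0,i=10
  [4] #.. => #  t=0,i=5
  [3] .## => #  t=0,i=3
  [2] .#. => #  t=0,i=11
  [1] ..# => .  t=0,i=2
  [0] ... => .  t=0,i=0
  bits 10111100 = 188

188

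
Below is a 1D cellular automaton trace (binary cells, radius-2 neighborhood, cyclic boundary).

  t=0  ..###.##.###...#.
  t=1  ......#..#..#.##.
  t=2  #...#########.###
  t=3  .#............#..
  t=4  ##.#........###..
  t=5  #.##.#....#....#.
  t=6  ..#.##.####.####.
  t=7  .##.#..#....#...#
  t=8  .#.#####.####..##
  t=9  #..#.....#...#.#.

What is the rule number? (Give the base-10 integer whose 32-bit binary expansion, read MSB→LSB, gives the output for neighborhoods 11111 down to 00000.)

131404406

  #####|.  b31=0 t=2,i=6
  ####.|.  b30=0 t=2,i=11
  ###.#|.  b29=0 t=0,i=4
  ###..|.  b28=0 t=0,i=11
  ##.##|.  b27=0 t=0,i=5
  ##.#.|#  b26=1 t=4,i=2
  ##..#|#  b25=1 t=4,i=15
  ##...|#  b24=1 t=0,i=12
  #.###|#  b23=1 t=0,i=9
  #.##.|#  b22=1 t=0,i=6
  #.#.#|.  b21=0 t=5,i=0
  #.#..|#  b20=1 t=4,i=3
  #..##|.  b19=0 t=4,i=16
  #..#.|#  b18=1 t=1,i=8
  #...#|.  b17=0 t=0,i=0
  #....|#  b16=1 t=1,i=0
  .####|.  b15=0 t=2,i=5
  .###.|.  b14=0 t=0,i=3
  .##.#|.  b13=0 t=0,i=7
  .##..|#  b12=1 t=1,i=15
  .#.##|.  b11=0 t=1,i=13
  .#.#.|.  b10=0 t=5,i=16
  .#..#|#  b9=1 t=1,i=7
  .#...|.  b8=0 t=0,i=16
  ..###|.  b7=0 t=0,i=2
  ..##.|#  b6=1 t=4,i=0
  ..#.#|#  b5=1 t=1,i=12
  ..#..|#  b4=1 t=0,i=15
  ...##|.  b3=0 t=0,i=1
  ...#.|#  b2=1 t=0,i=14
  ....#|#  b1=1 t=1,i=4
  .....|.  b0=0 t=1,i=1
  bits 00000111110101010001001001110110 = 131404406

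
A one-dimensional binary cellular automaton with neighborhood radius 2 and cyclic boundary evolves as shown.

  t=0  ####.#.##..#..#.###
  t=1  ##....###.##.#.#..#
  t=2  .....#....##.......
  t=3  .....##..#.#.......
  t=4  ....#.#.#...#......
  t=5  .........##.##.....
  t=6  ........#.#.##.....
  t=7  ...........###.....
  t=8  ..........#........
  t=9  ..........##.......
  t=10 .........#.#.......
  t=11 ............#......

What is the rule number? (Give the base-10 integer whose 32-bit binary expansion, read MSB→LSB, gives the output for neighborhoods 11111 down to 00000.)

2152085784

  #####|#  b31=1 t=0,i=0
  ####.|.  b30=0 t=0,i=2
  ###.#|.  b29=0 t=0,i=3
  ###..|.  b28=0 t=1,i=1
  ##.##|.  b27=0 t=1,i=9
  ##.#.|.  b26=0 t=0,i=4
  ##..#|.  b25=0 t=0,i=9
  ##...|.  b24=0 t=1,i=2
  #.###|.  b23=0 t=0,i=16
  #.##.|#  b22=1 t=0,i=7
  #.#.#|.  b21=0 t=0,i=5
  #.#..|.  b20=0 t=1,i=15
  #..##|.  b19=0 t=1,i=17
  #..#.|#  b18=1 t=0,i=10
  #...#|#  b17=1 t=4,i=10
  #....|.  b16=0 t=1,i=3
  .####|.  b15=0 t=0,i=17
  .###.|.  b14=0 t=1,i=0
  .##.#|#  b13=1 t=1,i=11
  .##..|#  b12=1 t=0,i=8
  .#.##|#  b11=1 t=0,i=6
  .#.#.|.  b10=0 t=1,i=14
  .#..#|.  b9=0 t=0,i=12
  .#...|#  b8=1 t=2,i=6
  ..###|.  b7=0 t=1,i=6
  ..##.|.  b6=0 t=2,i=10
  ..#.#|.  b5=0 t=0,i=14
  ..#..|#  b4=1 t=0,i=11
  ...##|#  b3=1 t=1,i=5
  ...#.|.  b2=0 t=2,i=4
  ....#|.  b1=0 t=1,i=4
  .....|.  b0=0 t=2,i=0
  bits 10000000010001100011100100011000 = 2152085784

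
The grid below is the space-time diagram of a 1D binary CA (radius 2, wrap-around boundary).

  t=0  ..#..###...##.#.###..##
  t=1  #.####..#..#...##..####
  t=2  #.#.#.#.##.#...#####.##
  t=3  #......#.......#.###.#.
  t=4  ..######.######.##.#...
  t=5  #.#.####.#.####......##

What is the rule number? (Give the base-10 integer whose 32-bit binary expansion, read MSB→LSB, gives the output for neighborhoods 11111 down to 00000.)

3817413335

  ##### -> #   bit 31 = 1  t=1,i=21
  ####. -> #   bit 30 = 1  t=1,i=4
  ###.# -> #   bit 29 = 1  t=1,i=0
  ###.. -> .   bit 28 = 0  t=0,i=7
  ##.## -> .   bit 27 = 0  t=1,i=1
  ##.#. -> .   bit 26 = 0  t=0,i=13
  ##..# -> #   bit 25 = 1  t=0,i=0
  ##... -> #   bit 24 = 1  t=0,i=8
  #.### -> #   bit 23 = 1  t=0,i=16
  #.##. -> .   bit 22 = 0  t=2,i=8
  #.#.# -> .   bit 21 = 0  t=0,i=14
  #.#.. -> .   bit 20 = 0  t=2,i=11
  #..## -> #   bit 19 = 1  t=0,i=4
  #..#. -> .   bit 18 = 0  t=0,i=1
  #...# -> .   bit 17 = 0  t=0,i=9
  #.... -> #   bit 16 = 1  t=3,i=2
  .#### -> .   bit 15 = 0  t=1,i=3
  .###. -> .   bit 14 = 0  t=0,i=6
  .##.# -> .   bit 13 = 0  t=0,i=12
  .##.. -> #   bit 12 = 1  t=0,i=22
  .#.## -> #   bit 11 = 1  t=0,i=15
  .#.#. -> .   bit 10 = 0  t=2,i=3
  .#..# -> #   bit 9 = 1  t=0,i=3
  .#... -> .   bit 8 = 0  t=1,i=12
  ..### -> #   bit 7 = 1  t=0,i=5
  ..##. -> #   bit 6 = 1  t=0,i=11
  ..#.# -> .   bit 5 = 0  t=3,i=15
  ..#.. -> #   bit 4 = 1  t=0,i=2
  ...## -> .   bit 3 = 0  t=0,i=10
  ...#. -> #   bit 2 = 1  t=3,i=6
  ....# -> #   bit 1 = 1  t=3,i=5
  ..... -> #   bit 0 = 1  t=3,i=3
  bits 11100011100010010001101011010111 = 3817413335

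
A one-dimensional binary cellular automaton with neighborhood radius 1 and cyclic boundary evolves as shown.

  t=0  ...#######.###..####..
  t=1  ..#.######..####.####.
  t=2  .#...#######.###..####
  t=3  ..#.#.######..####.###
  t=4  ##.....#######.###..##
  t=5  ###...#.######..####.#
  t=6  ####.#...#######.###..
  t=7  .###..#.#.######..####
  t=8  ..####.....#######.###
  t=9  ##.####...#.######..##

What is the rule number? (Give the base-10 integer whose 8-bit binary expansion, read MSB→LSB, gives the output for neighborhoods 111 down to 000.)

210

  nb ###: next=#  (t=0,i=4, bit7=1)
  nb ##.: next=#  (t=0,i=9, bit6=1)
  nb #.#: next=.  (t=0,i=10, bit5=0)
  nb #..: next=#  (t=0,i=14, bit4=1)
  nb .##: next=.  (t=0,i=3, bit3=0)
  nb .#.: next=.  (t=1,i=2, bit2=0)
  nb ..#: next=#  (t=0,i=2, bit1=1)
  nb ...: next=.  (t=0,i=0, bit0=0)
  bits 11010010 = 210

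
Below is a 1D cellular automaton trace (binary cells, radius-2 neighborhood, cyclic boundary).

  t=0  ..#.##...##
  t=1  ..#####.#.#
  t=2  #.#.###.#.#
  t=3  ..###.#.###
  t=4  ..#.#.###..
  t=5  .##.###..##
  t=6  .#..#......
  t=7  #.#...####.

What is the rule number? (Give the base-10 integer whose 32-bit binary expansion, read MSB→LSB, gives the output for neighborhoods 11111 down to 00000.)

3790674605

  ##### -> #   bit 31 = 1  t=1,i=4
  ####. -> #   bit 30 = 1  t=1,i=5
  ###.# -> #   bit 29 = 1  t=1,i=6
  ###.. -> .   bit 28 = 0  t=3,i=10
  ##.## -> .   bit 27 = 0  t=5,i=0
  ##.#. -> .   bit 26 = 0  t=1,i=7
  ##..# -> .   bit 25 = 0  t=0,i=0
  ##... -> #   bit 24 = 1  t=0,i=6
  #.### -> #   bit 23 = 1  t=2,i=4
  #.##. -> #   bit 22 = 1  t=0,i=4
  #.#.# -> #   bit 21 = 1  t=1,i=8
  #.#.. -> #   bit 20 = 1  t=1,i=10
  #..## -> .   bit 19 = 0  t=1,i=1
  #..#. -> .   bit 18 = 0  t=0,i=1
  #...# -> .   bit 17 = 0  t=0,i=7
  #.... -> #   bit 16 = 1  t=4,i=10
  .#### -> .   bit 15 = 0  t=1,i=3
  .###. -> .   bit 14 = 0  t=2,i=5
  .##.# -> .   bit 13 = 0  t=2,i=0
  .##.. -> #   bit 12 = 1  t=0,i=5
  .#.## -> #   bit 11 = 1  t=0,i=3
  .#.#. -> .   bit 10 = 0  t=1,i=9
  .#..# -> #   bit 9 = 1  t=1,i=0
  .#... -> .   bit 8 = 0  t=6,i=5
  ..### -> #   bit 7 = 1  t=1,i=2
  ..##. -> .   bit 6 = 0  t=0,i=9
  ..#.# -> #   bit 5 = 1  t=0,i=2
  ..#.. -> .   bit 4 = 0  t=6,i=1
  ...## -> #   bit 3 = 1  t=0,i=8
  ...#. -> #   bit 2 = 1  t=4,i=1
  ....# -> .   bit 1 = 0  t=4,i=0
  ..... -> #   bit 0 = 1  t=6,i=7
  bits 11100001111100010001101010101101 = 3790674605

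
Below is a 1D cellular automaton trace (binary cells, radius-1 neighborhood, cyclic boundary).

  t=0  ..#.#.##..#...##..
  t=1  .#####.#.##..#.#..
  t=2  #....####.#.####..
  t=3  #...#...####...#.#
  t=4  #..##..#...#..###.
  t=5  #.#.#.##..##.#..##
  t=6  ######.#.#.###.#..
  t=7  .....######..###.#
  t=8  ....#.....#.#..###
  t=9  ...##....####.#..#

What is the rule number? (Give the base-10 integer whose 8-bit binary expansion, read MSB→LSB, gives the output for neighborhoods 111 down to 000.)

102

  ###|.  b7=0 t=1,i=2
  ##.|#  b6=1 t=0,i=7
  #.#|#  b5=1 t=0,i=3
  #..|.  b4=0 t=0,i=8
  .##|.  b3=0 t=0,i=6
  .#.|#  b2=1 t=0,i=2
  ..#|#  b1=1 t=0,i=1
  ...|.  b0=0 t=0,i=0
  bits 01100110 = 102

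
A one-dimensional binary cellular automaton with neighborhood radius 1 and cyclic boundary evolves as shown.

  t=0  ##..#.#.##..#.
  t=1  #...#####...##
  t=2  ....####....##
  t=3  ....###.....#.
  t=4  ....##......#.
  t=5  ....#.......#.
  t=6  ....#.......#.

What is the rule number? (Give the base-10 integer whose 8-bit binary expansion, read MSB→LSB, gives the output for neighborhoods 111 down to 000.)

  ###|#  b7=1 t=1,i=5
  ##.|.  b6=0 t=0,i=1
  #.#|#  b5=1 t=0,i=5
  #..|.  b4=0 t=0,i=2
  .##|#  b3=1 t=0,i=0
  .#.|#  b2=1 t=0,i=4
  ..#|.  b1=0 t=0,i=3
  ...|.  b0=0 t=1,i=2
  bits 10101100 = 172

172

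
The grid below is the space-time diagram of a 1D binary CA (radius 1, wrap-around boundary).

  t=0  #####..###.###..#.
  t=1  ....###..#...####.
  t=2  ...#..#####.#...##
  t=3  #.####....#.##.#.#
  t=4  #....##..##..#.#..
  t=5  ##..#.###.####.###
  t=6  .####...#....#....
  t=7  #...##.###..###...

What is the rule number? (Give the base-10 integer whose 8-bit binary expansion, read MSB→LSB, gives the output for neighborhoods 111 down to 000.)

86

  nb ###: next=.  (t=0,i=1, bit7=0)
  nb ##.: next=#  (t=0,i=4, bit6=1)
  nb #.#: next=.  (t=0,i=10, bit5=0)
  nb #..: next=#  (t=0,i=5, bit4=1)
  nb .##: next=.  (t=0,i=0, bit3=0)
  nb .#.: next=#  (t=0,i=16, bit2=1)
  nb ..#: next=#  (t=0,i=6, bit1=1)
  nb ...: next=.  (t=1,i=0, bit0=0)
  bits 01010110 = 86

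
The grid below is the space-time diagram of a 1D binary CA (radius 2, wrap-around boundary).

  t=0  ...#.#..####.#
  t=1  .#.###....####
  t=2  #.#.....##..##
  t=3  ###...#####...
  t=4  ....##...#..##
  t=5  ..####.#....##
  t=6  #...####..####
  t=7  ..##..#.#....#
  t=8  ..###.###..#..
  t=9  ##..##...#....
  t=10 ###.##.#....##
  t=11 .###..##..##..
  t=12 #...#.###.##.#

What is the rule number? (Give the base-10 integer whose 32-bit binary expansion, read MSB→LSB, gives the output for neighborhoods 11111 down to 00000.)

  nb #####: next=.  (t=3,i=8, bit31=0)
  nb ####.: next=#  (t=0,i=10, bit30=1)
  nb ###.#: next=#  (t=0,i=11, bit29=1)
  nb ###..: next=.  (t=1,i=5, bit28=0)
  nb ##.##: next=#  (t=8,i=5, bit27=1)
  nb ##.#.: next=#  (t=0,i=12, bit26=1)
  nb ##..#: next=#  (t=2,i=10, bit25=1)
  nb ##...: next=.  (t=1,i=6, bit24=0)
  nb #.###: next=.  (t=1,i=3, bit23=0)
  nb #.##.: next=.  (t=10,i=4, bit22=0)
  nb #.#.#: next=.  (t=1,i=1, bit21=0)
  nb #.#..: next=#  (t=0,i=5, bit20=1)
  nb #..##: next=.  (t=0,i=7, bit19=0)
  nb #..#.: next=.  (t=7,i=5, bit18=0)
  nb #...#: next=#  (t=0,i=1, bit17=1)
  nb #....: next=.  (t=1,i=7, bit16=0)
  nb .####: next=.  (t=0,i=9, bit15=0)
  nb .###.: next=.  (t=1,i=4, bit14=0)
  nb .##.#: next=.  (t=10,i=5, bit13=0)
  nb .##..: next=#  (t=2,i=9, bit12=1)
  nb .#.##: next=#  (t=1,i=2, bit11=1)
  nb .#.#.: next=#  (t=0,i=4, bit10=1)
  nb .#..#: next=.  (t=0,i=6, bit9=0)
  nb .#...: next=.  (t=0,i=0, bit8=0)
  nb ..###: next=.  (t=0,i=8, bit7=0)
  nb ..##.: next=#  (t=2,i=8, bit6=1)
  nb ..#.#: next=#  (t=0,i=3, bit5=1)
  nb ..#..: next=.  (t=4,i=9, bit4=0)
  nb ...##: next=#  (t=1,i=9, bit3=1)
  nb ...#.: next=.  (t=0,i=2, bit2=0)
  nb ....#: next=#  (t=1,i=8, bit1=1)
  nb .....: next=.  (t=2,i=5, bit0=0)
  bits 01101110000100100001110001101010 = 1846680682

1846680682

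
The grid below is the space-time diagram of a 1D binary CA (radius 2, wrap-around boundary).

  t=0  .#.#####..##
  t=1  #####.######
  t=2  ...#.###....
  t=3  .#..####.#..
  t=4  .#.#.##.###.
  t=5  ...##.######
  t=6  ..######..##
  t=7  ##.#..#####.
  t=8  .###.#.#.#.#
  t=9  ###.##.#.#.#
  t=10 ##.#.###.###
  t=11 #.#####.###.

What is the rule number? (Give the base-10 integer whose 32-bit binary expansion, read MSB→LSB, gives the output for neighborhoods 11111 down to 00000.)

1589242202

  ##### -> .   bit 31 = 0  t=0,i=5
  ####. -> #   bit 30 = 1  t=0,i=6
  ###.# -> .   bit 29 = 0  t=1,i=4
  ###.. -> #   bit 28 = 1  t=0,i=7
  ##.## -> #   bit 27 = 1  t=1,i=5
  ##.#. -> #   bit 26 = 1  t=0,i=0
  ##..# -> #   bit 25 = 1  t=0,i=8
  ##... -> .   bit 24 = 0  t=2,i=8
  #.### -> #   bit 23 = 1  t=0,i=3
  #.##. -> .   bit 22 = 0  t=4,i=5
  #.#.# -> #   bit 21 = 1  t=0,i=1
  #.#.. -> #   bit 20 = 1  t=3,i=9
  #..## -> #   bit 19 = 1  t=0,i=9
  #..#. -> .   bit 18 = 0  t=4,i=0
  #...# -> .   bit 17 = 0  t=3,i=11
  #.... -> #   bit 16 = 1  t=2,i=9
  .#### -> #   bit 15 = 1  t=0,i=4
  .###. -> #   bit 14 = 1  t=2,i=6
  .##.# -> #   bit 13 = 1  t=0,i=11
  .##.. -> .   bit 12 = 0  t=6,i=11
  .#.## -> #   bit 11 = 1  t=0,i=2
  .#.#. -> .   bit 10 = 0  t=4,i=2
  .#..# -> .   bit 9 = 0  t=3,i=2
  .#... -> #   bit 8 = 1  t=3,i=10
  ..### -> .   bit 7 = 0  t=3,i=4
  ..##. -> #   bit 6 = 1  t=0,i=10
  ..#.# -> .   bit 5 = 0  t=2,i=3
  ..#.. -> #   bit 4 = 1  t=3,i=1
  ...## -> #   bit 3 = 1  t=5,i=2
  ...#. -> .   bit 2 = 0  t=2,i=2
  ....# -> #   bit 1 = 1  t=2,i=1
  ..... -> .   bit 0 = 0  t=2,i=0
  bits 01011110101110011110100101011010 = 1589242202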